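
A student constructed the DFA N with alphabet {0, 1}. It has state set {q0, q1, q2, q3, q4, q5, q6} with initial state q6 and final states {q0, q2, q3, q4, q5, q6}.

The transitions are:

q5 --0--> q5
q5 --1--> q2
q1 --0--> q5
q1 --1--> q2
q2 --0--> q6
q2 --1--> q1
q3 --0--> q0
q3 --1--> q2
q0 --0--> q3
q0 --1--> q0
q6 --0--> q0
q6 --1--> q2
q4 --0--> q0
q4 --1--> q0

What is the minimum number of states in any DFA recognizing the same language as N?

5

First remove the unreachable states {q4}; 6 states remain.
Initial partition by acceptance: {q0,q2,q3,q5,q6} | {q1}.
Split {q0,q2,q3,q5,q6} by δ(·,1) → {q0,q3,q5,q6} and {q2}.
Split {q0,q3,q5,q6} by δ(·,1) → {q3,q5,q6} and {q0}.
Refine {q3,q5,q6} on symbol 0: members go to different blocks, giving {q3,q6} and {q5}.
The partition is now stable with 5 blocks: {q3,q6} | {q1} | {q2} | {q0} | {q5}.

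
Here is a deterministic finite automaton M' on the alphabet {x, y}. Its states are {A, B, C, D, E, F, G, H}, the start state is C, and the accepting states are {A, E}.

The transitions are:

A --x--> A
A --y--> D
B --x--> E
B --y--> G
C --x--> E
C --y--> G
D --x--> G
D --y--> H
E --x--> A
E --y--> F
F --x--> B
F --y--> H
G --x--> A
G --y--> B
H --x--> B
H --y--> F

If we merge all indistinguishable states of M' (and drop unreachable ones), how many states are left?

Every state is reachable, so we keep all 8.
Start with accepting vs non-accepting: {A,E} | {B,C,D,F,G,H}.
Split {B,C,D,F,G,H} by δ(·,x) → {B,C,G} and {D,F,H}.
The partition is now stable with 3 blocks: {A,E} | {B,C,G} | {D,F,H}.

3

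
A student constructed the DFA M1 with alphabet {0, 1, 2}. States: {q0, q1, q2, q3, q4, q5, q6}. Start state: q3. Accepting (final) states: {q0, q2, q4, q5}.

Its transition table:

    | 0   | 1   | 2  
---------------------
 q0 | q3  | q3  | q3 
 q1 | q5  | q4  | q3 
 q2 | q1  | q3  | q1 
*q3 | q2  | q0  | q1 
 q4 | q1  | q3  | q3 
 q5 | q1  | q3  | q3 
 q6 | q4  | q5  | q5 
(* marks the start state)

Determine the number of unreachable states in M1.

1

Starting at q3 and following transitions, the reachable set is {q0, q1, q2, q3, q4, q5}. That leaves q6 unreachable — 1 in total.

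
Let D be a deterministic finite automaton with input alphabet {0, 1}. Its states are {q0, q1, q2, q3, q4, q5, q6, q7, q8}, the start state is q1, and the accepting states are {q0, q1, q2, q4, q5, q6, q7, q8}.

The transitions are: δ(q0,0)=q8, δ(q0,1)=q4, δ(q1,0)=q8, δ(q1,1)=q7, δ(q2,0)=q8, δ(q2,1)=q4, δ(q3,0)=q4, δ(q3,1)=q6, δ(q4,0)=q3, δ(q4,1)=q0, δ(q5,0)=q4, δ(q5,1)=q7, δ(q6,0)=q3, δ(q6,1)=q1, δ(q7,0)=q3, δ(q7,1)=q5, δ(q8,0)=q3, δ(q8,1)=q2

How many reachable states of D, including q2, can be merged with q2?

4

Every state is reachable, so we keep all 9.
P0 = {q0,q1,q2,q4,q5,q6,q7,q8} | {q3}.
On input 0, block {q0,q1,q2,q4,q5,q6,q7,q8} splits into {q0,q1,q2,q5} and {q4,q6,q7,q8}.
No further refinement is possible. Final partition (3 blocks): {q0,q1,q2,q5} | {q3} | {q4,q6,q7,q8}.
State q2 belongs to the block {q0,q1,q2,q5}, which has 4 states.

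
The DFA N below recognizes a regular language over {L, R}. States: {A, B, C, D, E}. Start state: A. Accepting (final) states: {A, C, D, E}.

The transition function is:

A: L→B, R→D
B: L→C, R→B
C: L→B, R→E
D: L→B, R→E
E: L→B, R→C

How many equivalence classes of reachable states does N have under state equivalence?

2

Initial partition by acceptance: {A,C,D,E} | {B}.
The partition is now stable with 2 blocks: {A,C,D,E} | {B}.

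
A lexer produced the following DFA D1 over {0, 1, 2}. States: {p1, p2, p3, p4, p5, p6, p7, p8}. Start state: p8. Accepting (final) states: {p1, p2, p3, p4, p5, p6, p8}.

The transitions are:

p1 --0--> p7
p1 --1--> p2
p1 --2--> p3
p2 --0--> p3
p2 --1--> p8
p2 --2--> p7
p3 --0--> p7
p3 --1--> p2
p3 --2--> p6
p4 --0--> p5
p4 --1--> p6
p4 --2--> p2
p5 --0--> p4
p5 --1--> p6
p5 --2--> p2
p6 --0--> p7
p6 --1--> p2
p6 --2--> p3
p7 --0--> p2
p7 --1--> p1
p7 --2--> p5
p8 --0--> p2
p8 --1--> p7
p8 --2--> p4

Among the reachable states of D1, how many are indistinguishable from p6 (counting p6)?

All states are reachable from the start state.
Initial partition by acceptance: {p1,p2,p3,p4,p5,p6,p8} | {p7}.
Refine {p1,p2,p3,p4,p5,p6,p8} on symbol 0: members go to different blocks, giving {p2,p4,p5,p8} and {p1,p3,p6}.
On input 0, block {p2,p4,p5,p8} splits into {p4,p5,p8} and {p2}.
On input 0, block {p4,p5,p8} splits into {p4,p5} and {p8}.
No further refinement is possible. Final partition (5 blocks): {p4,p5} | {p7} | {p1,p3,p6} | {p2} | {p8}.
The equivalence class containing p6 is {p1,p3,p6}, of size 3.

3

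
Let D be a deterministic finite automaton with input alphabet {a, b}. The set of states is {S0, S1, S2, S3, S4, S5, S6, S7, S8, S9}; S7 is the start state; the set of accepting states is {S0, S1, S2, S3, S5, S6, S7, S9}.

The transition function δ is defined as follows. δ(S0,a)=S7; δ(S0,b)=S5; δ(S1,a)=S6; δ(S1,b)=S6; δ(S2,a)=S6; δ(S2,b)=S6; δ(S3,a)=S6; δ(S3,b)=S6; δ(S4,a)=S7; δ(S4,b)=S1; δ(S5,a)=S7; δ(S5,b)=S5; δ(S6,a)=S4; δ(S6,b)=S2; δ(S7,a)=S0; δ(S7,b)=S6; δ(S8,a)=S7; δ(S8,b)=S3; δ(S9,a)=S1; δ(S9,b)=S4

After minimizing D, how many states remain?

5

States {S3,S8,S9} cannot be reached from the start state, so discard them.
Start with accepting vs non-accepting: {S0,S1,S2,S5,S6,S7} | {S4}.
On input a, block {S0,S1,S2,S5,S6,S7} splits into {S0,S1,S2,S5,S7} and {S6}.
Refine {S0,S1,S2,S5,S7} on symbol a: members go to different blocks, giving {S0,S5,S7} and {S1,S2}.
Refine {S0,S5,S7} on symbol b: members go to different blocks, giving {S0,S5} and {S7}.
No further refinement is possible. Final partition (5 blocks): {S0,S5} | {S4} | {S6} | {S1,S2} | {S7}.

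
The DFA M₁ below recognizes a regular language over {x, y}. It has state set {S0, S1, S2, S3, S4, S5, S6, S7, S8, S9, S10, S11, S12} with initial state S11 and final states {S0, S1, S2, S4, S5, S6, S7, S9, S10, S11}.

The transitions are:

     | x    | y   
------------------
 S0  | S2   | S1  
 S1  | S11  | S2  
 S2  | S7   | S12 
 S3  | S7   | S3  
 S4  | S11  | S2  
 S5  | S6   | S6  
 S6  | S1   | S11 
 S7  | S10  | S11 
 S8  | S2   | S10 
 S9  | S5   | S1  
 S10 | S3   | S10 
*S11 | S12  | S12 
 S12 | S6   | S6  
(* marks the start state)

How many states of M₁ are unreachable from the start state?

5

No path from S11 leads to S0, S4, S5, S8, S9; the other 8 states are all reachable.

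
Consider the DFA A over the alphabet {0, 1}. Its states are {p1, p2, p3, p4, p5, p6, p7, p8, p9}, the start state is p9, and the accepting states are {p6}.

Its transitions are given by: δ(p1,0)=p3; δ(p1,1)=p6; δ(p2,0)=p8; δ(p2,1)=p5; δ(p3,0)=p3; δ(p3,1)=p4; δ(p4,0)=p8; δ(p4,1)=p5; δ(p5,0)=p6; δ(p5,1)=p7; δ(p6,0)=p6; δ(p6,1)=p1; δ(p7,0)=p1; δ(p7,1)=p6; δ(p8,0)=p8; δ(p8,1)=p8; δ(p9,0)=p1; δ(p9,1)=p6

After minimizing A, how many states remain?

States {p2} cannot be reached from the start state, so discard them.
Initial partition by acceptance: {p6} | {p1,p3,p4,p5,p7,p8,p9}.
Refine {p1,p3,p4,p5,p7,p8,p9} on symbol 0: members go to different blocks, giving {p1,p3,p4,p7,p8,p9} and {p5}.
Split {p1,p3,p4,p7,p8,p9} by δ(·,1) → {p1,p7,p9} and {p3,p8} and {p4}.
Refine {p1,p7,p9} on symbol 0: members go to different blocks, giving {p7,p9} and {p1}.
On input 1, block {p3,p8} splits into {p3} and {p8}.
No further refinement is possible. Final partition (7 blocks): {p6} | {p7,p9} | {p5} | {p3} | {p4} | {p1} | {p8}.

7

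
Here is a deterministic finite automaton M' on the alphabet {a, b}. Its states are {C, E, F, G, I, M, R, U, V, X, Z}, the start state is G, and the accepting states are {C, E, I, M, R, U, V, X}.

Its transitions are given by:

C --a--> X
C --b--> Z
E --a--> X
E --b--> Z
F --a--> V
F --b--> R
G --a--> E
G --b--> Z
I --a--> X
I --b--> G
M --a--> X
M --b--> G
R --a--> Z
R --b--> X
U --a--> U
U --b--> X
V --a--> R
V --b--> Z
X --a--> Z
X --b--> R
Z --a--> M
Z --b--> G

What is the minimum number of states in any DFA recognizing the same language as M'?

States {C,F,I,U,V} cannot be reached from the start state, so discard them.
Initial partition by acceptance: {E,M,R,X} | {G,Z}.
Split {E,M,R,X} by δ(·,a) → {E,M} and {R,X}.
The partition is now stable with 3 blocks: {E,M} | {G,Z} | {R,X}.

3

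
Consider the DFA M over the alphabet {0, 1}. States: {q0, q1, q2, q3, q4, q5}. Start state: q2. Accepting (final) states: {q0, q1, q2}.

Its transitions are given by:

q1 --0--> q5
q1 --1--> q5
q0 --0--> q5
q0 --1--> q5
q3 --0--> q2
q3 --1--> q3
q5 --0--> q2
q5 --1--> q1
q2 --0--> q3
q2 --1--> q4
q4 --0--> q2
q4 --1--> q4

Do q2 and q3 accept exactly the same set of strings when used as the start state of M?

No

First remove the unreachable states {q0,q1,q5}; 3 states remain.
Start with accepting vs non-accepting: {q2} | {q3,q4}.
No further refinement is possible. Final partition (2 blocks): {q2} | {q3,q4}.
q2 and q3 end up in different blocks, so they are distinguishable. For instance, the string 'ε' is accepted from only q2.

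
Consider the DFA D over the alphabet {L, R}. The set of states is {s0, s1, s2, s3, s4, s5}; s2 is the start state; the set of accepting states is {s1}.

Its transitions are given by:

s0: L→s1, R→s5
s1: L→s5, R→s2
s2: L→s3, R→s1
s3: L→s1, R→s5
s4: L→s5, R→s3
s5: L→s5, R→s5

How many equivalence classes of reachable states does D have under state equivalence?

4

States {s0,s4} cannot be reached from the start state, so discard them.
P0 = {s1} | {s2,s3,s5}.
Refine {s2,s3,s5} on symbol L: members go to different blocks, giving {s2,s5} and {s3}.
Refine {s2,s5} on symbol L: members go to different blocks, giving {s2} and {s5}.
No further refinement is possible. Final partition (4 blocks): {s1} | {s2} | {s3} | {s5}.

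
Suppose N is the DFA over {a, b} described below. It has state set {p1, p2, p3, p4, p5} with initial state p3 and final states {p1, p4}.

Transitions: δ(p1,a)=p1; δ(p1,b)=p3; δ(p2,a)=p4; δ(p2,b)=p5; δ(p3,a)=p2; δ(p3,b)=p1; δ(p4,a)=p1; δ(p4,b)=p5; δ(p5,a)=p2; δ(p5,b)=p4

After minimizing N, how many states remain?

3

Every state is reachable, so we keep all 5.
Start with accepting vs non-accepting: {p1,p4} | {p2,p3,p5}.
On input a, block {p2,p3,p5} splits into {p3,p5} and {p2}.
The partition is now stable with 3 blocks: {p1,p4} | {p3,p5} | {p2}.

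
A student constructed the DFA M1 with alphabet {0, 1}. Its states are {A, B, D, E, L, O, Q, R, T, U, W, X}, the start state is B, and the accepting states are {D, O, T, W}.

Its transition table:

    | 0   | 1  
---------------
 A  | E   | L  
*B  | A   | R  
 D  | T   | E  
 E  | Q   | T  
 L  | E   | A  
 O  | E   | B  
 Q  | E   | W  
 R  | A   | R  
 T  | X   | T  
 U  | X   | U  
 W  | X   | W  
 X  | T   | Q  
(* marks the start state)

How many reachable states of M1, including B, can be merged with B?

2

States {D,O,U} cannot be reached from the start state, so discard them.
Initial partition by acceptance: {T,W} | {A,B,E,L,Q,R,X}.
Split {A,B,E,L,Q,R,X} by δ(·,0) → {A,B,E,L,Q,R} and {X}.
Split {A,B,E,L,Q,R} by δ(·,1) → {A,B,L,R} and {E,Q}.
Refine {A,B,L,R} on symbol 0: members go to different blocks, giving {A,L} and {B,R}.
Stable partition: {T,W} | {A,L} | {X} | {E,Q} | {B,R} — 5 equivalence classes.
State B belongs to the block {B,R}, which has 2 states.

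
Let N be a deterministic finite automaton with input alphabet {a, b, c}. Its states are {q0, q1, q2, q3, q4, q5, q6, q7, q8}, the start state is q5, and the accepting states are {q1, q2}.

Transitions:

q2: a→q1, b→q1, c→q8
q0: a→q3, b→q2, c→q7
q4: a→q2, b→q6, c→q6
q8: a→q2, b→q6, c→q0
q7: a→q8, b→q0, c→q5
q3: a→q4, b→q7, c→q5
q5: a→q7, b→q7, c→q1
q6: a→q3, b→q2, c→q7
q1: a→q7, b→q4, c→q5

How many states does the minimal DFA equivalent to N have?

7

All states are reachable from the start state.
P0 = {q1,q2} | {q0,q3,q4,q5,q6,q7,q8}.
Split {q1,q2} by δ(·,a) → {q1} and {q2}.
On input a, block {q0,q3,q4,q5,q6,q7,q8} splits into {q0,q3,q5,q6,q7} and {q4,q8}.
Split {q0,q3,q5,q6,q7} by δ(·,a) → {q0,q5,q6} and {q3,q7}.
On input b, block {q0,q5,q6} splits into {q0,q6} and {q5}.
Refine {q3,q7} on symbol b: members go to different blocks, giving {q3} and {q7}.
The partition is now stable with 7 blocks: {q1} | {q0,q6} | {q2} | {q4,q8} | {q3} | {q5} | {q7}.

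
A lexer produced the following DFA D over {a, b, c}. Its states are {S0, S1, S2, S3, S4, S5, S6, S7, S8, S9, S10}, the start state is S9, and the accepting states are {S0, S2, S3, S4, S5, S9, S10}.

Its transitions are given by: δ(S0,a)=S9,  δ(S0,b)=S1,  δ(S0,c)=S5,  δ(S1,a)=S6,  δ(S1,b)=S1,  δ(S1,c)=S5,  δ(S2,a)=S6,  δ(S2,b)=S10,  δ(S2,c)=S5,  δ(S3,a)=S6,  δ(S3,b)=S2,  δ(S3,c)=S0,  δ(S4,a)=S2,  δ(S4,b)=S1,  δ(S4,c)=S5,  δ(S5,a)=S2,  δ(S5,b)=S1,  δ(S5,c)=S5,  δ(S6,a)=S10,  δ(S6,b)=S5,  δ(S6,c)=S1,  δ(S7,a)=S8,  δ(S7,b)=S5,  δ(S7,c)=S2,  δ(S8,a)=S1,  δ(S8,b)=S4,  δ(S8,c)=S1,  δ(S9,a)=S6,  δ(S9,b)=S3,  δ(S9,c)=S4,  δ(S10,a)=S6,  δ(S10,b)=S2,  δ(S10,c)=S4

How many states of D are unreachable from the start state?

Starting at S9 and following transitions, the reachable set is {S0, S1, S2, S3, S4, S5, S6, S9, S10}. That leaves S7, S8 unreachable — 2 in total.

2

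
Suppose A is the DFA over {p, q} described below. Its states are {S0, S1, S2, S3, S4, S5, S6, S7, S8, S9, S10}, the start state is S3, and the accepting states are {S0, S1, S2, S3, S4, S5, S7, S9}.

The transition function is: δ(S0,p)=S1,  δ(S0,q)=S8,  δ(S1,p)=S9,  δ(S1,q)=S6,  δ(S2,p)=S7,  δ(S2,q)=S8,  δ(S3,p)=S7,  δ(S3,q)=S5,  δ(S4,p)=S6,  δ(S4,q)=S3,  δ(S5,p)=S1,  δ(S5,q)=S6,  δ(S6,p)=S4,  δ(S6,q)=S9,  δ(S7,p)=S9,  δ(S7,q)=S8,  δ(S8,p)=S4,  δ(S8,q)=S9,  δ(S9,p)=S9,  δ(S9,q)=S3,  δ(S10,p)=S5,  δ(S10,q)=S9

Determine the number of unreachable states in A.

3

No path from S3 leads to S0, S2, S10; the other 8 states are all reachable.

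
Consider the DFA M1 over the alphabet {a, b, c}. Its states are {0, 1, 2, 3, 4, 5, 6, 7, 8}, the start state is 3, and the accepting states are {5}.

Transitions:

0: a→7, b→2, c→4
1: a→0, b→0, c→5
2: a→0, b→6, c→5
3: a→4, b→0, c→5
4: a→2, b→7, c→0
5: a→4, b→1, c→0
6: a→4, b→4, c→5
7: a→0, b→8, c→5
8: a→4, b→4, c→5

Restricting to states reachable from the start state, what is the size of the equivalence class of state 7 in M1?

P0 = {5} | {0,1,2,3,4,6,7,8}.
On input c, block {0,1,2,3,4,6,7,8} splits into {1,2,3,6,7,8} and {0,4}.
On input b, block {1,2,3,6,7,8} splits into {1,3,6,8} and {2,7}.
The partition is now stable with 4 blocks: {5} | {1,3,6,8} | {0,4} | {2,7}.
State 7 belongs to the block {2,7}, which has 2 states.

2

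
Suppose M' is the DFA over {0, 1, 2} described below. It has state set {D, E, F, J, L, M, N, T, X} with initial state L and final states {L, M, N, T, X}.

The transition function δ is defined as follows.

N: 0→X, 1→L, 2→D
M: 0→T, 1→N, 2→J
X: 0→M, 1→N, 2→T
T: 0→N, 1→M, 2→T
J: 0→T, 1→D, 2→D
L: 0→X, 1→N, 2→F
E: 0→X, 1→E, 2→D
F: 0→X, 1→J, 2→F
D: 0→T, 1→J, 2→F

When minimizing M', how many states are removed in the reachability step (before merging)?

Starting at L and following transitions, the reachable set is {D, F, J, L, M, N, T, X}. That leaves E unreachable — 1 in total.

1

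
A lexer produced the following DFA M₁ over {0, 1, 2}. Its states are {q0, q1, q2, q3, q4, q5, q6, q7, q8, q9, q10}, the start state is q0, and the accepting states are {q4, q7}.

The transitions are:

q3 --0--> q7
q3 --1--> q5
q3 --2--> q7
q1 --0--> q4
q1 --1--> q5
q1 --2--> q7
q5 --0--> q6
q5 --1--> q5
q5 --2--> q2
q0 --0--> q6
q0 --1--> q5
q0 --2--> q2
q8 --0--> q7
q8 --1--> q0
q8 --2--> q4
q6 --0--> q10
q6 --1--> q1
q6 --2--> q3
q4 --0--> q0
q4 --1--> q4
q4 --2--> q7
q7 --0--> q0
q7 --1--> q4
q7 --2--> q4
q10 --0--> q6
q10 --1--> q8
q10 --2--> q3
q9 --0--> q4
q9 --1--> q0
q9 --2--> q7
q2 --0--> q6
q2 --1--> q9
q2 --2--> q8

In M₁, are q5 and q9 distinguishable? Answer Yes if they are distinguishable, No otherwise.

P0 = {q4,q7} | {q0,q1,q2,q3,q5,q6,q8,q9,q10}.
Refine {q0,q1,q2,q3,q5,q6,q8,q9,q10} on symbol 0: members go to different blocks, giving {q0,q2,q5,q6,q10} and {q1,q3,q8,q9}.
On input 1, block {q0,q2,q5,q6,q10} splits into {q2,q6,q10} and {q0,q5}.
Stable partition: {q4,q7} | {q2,q6,q10} | {q1,q3,q8,q9} | {q0,q5} — 4 equivalence classes.
q5 and q9 end up in different blocks, so they are distinguishable. For instance, the string '0' is accepted from only q9.

Yes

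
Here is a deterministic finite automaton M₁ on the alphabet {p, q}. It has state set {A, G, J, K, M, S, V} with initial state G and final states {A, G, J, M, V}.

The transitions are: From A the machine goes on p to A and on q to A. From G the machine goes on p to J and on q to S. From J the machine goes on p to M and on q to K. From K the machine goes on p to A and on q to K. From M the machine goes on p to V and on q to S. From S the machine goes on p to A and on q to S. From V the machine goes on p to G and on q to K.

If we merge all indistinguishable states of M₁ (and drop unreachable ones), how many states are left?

3

P0 = {A,G,J,M,V} | {K,S}.
Refine {A,G,J,M,V} on symbol q: members go to different blocks, giving {G,J,M,V} and {A}.
Stable partition: {G,J,M,V} | {K,S} | {A} — 3 equivalence classes.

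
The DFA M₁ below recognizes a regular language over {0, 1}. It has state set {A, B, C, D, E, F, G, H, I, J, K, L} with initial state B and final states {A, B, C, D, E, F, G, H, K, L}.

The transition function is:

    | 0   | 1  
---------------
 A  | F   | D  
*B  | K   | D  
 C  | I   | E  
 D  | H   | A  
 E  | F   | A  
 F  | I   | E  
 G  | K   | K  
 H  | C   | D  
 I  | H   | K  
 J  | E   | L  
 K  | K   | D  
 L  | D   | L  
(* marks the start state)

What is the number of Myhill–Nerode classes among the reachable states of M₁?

6

States {G,J,L} cannot be reached from the start state, so discard them.
Start with accepting vs non-accepting: {A,B,C,D,E,F,H,K} | {I}.
On input 0, block {A,B,C,D,E,F,H,K} splits into {A,B,D,E,H,K} and {C,F}.
Split {A,B,D,E,H,K} by δ(·,0) → {A,E,H} and {B,D,K}.
Refine {A,E,H} on symbol 1: members go to different blocks, giving {A,H} and {E}.
Refine {B,D,K} on symbol 0: members go to different blocks, giving {B,K} and {D}.
No further refinement is possible. Final partition (6 blocks): {A,H} | {I} | {C,F} | {B,K} | {E} | {D}.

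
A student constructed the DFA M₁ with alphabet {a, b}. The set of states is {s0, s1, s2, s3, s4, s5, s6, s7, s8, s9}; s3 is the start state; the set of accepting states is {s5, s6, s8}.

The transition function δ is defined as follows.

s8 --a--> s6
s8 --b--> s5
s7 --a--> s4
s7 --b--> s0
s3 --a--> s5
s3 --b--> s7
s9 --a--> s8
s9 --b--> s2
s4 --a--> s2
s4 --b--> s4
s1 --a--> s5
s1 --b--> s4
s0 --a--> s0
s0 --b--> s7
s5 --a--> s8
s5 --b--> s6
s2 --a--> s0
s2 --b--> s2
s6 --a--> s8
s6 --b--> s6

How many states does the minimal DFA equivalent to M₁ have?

Reachable states from the start: {s0,s2,s3,s4,s5,s6,s7,s8}. Unreachable: {s1,s9} — drop them.
Start with accepting vs non-accepting: {s5,s6,s8} | {s0,s2,s3,s4,s7}.
On input a, block {s0,s2,s3,s4,s7} splits into {s0,s2,s4,s7} and {s3}.
Stable partition: {s5,s6,s8} | {s0,s2,s4,s7} | {s3} — 3 equivalence classes.

3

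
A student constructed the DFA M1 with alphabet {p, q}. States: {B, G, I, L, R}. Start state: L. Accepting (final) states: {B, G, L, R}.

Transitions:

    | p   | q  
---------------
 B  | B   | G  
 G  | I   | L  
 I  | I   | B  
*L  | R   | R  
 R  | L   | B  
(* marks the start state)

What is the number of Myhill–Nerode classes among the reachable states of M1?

5

Every state is reachable, so we keep all 5.
Start with accepting vs non-accepting: {B,G,L,R} | {I}.
Refine {B,G,L,R} on symbol p: members go to different blocks, giving {B,L,R} and {G}.
On input q, block {B,L,R} splits into {L,R} and {B}.
Split {L,R} by δ(·,q) → {R} and {L}.
Stable partition: {R} | {I} | {G} | {B} | {L} — 5 equivalence classes.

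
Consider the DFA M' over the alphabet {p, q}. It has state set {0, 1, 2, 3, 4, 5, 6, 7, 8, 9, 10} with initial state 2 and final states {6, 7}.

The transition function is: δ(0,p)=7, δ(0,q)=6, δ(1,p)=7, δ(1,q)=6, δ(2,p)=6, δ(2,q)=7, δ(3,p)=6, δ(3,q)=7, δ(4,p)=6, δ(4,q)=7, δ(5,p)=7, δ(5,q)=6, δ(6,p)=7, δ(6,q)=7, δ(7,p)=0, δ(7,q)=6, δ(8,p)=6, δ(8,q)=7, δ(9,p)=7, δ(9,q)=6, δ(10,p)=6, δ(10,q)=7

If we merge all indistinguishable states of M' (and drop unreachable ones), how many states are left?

4

Reachable states from the start: {0,2,6,7}. Unreachable: {1,3,4,5,8,9,10} — drop them.
Initial partition by acceptance: {6,7} | {0,2}.
Split {6,7} by δ(·,p) → {6} and {7}.
On input p, block {0,2} splits into {0} and {2}.
Stable partition: {6} | {0} | {7} | {2} — 4 equivalence classes.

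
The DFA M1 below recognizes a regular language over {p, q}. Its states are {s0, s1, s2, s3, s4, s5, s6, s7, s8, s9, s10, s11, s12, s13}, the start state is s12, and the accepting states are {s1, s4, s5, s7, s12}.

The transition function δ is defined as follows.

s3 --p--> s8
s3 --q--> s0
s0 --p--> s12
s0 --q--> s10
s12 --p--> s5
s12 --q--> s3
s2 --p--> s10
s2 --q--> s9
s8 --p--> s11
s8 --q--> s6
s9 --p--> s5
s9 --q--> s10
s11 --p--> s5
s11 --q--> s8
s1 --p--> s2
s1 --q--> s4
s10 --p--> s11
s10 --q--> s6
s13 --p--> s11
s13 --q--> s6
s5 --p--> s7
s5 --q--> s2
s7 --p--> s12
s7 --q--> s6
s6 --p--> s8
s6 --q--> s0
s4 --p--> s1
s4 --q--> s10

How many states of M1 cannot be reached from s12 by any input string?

BFS from s12 reaches {s0, s2, s3, s5, s6, s7, s8, s9, s10, s11, s12}; the 3 state(s) s1, s4, s13 are never visited.

3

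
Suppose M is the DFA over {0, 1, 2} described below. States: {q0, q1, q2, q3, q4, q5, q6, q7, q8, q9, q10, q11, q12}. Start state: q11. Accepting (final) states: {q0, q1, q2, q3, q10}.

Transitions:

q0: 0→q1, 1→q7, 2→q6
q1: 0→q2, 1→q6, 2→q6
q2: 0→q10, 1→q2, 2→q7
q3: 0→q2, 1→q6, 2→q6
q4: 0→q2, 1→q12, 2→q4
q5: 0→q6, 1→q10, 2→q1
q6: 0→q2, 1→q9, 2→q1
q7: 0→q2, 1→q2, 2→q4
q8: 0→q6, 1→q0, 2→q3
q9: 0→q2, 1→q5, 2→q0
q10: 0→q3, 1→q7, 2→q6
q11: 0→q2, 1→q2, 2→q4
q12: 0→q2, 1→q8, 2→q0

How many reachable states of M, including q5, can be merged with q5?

P0 = {q0,q1,q2,q3,q10} | {q4,q5,q6,q7,q8,q9,q11,q12}.
Split {q0,q1,q2,q3,q10} by δ(·,1) → {q0,q1,q3,q10} and {q2}.
On input 0, block {q0,q1,q3,q10} splits into {q0,q10} and {q1,q3}.
Split {q4,q5,q6,q7,q8,q9,q11,q12} by δ(·,0) → {q4,q6,q7,q9,q11,q12} and {q5,q8}.
Refine {q4,q6,q7,q9,q11,q12} on symbol 1: members go to different blocks, giving {q4,q6} and {q7,q11} and {q9,q12}.
On input 2, block {q4,q6} splits into {q4} and {q6}.
No further refinement is possible. Final partition (8 blocks): {q0,q10} | {q4} | {q2} | {q1,q3} | {q5,q8} | {q7,q11} | {q9,q12} | {q6}.
The equivalence class containing q5 is {q5,q8}, of size 2.

2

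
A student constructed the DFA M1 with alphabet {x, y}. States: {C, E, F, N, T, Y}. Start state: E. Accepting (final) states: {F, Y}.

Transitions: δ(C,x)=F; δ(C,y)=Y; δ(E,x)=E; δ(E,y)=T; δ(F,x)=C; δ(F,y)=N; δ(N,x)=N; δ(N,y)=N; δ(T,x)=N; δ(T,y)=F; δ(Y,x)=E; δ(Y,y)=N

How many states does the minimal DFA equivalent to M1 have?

6

Every state is reachable, so we keep all 6.
Initial partition by acceptance: {F,Y} | {C,E,N,T}.
Split {C,E,N,T} by δ(·,x) → {E,N,T} and {C}.
On input x, block {F,Y} splits into {Y} and {F}.
Refine {E,N,T} on symbol y: members go to different blocks, giving {E,N} and {T}.
Refine {E,N} on symbol y: members go to different blocks, giving {N} and {E}.
The partition is now stable with 6 blocks: {Y} | {N} | {C} | {F} | {T} | {E}.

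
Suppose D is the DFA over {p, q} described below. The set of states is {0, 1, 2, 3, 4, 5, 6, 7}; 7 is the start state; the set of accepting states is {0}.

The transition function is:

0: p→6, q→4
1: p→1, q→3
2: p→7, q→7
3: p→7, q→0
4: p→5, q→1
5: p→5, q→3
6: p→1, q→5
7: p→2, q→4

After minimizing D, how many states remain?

6

P0 = {0} | {1,2,3,4,5,6,7}.
Split {1,2,3,4,5,6,7} by δ(·,q) → {1,2,4,5,6,7} and {3}.
On input q, block {1,2,4,5,6,7} splits into {2,4,6,7} and {1,5}.
On input p, block {2,4,6,7} splits into {2,7} and {4,6}.
Split {2,7} by δ(·,q) → {2} and {7}.
The partition is now stable with 6 blocks: {0} | {2} | {3} | {1,5} | {4,6} | {7}.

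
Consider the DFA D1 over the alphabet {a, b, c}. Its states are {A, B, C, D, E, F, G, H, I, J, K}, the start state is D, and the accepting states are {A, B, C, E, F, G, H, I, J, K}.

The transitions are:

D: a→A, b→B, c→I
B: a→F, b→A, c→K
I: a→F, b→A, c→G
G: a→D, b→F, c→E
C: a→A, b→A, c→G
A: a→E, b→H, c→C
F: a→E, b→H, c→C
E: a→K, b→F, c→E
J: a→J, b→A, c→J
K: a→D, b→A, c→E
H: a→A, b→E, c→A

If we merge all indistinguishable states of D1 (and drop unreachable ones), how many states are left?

6

First remove the unreachable states {J}; 10 states remain.
P0 = {A,B,C,E,F,G,H,I,K} | {D}.
On input a, block {A,B,C,E,F,G,H,I,K} splits into {A,B,C,E,F,H,I} and {G,K}.
Refine {A,B,C,E,F,H,I} on symbol a: members go to different blocks, giving {A,B,C,F,H,I} and {E}.
On input a, block {A,B,C,F,H,I} splits into {B,C,H,I} and {A,F}.
Split {B,C,H,I} by δ(·,b) → {B,C,I} and {H}.
Stable partition: {B,C,I} | {D} | {G,K} | {E} | {A,F} | {H} — 6 equivalence classes.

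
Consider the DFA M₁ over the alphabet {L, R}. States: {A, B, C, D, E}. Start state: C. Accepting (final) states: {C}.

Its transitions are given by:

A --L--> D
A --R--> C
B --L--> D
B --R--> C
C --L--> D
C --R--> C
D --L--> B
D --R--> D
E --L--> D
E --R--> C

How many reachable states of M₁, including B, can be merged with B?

1

Reachable states from the start: {B,C,D}. Unreachable: {A,E} — drop them.
P0 = {C} | {B,D}.
On input R, block {B,D} splits into {B} and {D}.
The partition is now stable with 3 blocks: {C} | {B} | {D}.
The equivalence class containing B is {B}, of size 1.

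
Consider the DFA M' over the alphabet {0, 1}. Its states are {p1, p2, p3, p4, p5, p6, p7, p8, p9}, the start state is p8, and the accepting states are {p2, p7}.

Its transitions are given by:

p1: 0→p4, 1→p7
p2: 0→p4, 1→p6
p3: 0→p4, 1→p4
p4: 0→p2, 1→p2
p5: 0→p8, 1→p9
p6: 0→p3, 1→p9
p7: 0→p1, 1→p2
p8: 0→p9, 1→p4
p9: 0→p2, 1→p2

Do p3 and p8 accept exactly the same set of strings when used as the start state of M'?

Yes

States {p1,p5,p7} cannot be reached from the start state, so discard them.
P0 = {p2} | {p3,p4,p6,p8,p9}.
Split {p3,p4,p6,p8,p9} by δ(·,0) → {p3,p6,p8} and {p4,p9}.
On input 0, block {p3,p6,p8} splits into {p3,p8} and {p6}.
The partition is now stable with 4 blocks: {p2} | {p3,p8} | {p4,p9} | {p6}.
p3 and p8 lie in the same block of the stable partition, so they are equivalent — no string distinguishes them.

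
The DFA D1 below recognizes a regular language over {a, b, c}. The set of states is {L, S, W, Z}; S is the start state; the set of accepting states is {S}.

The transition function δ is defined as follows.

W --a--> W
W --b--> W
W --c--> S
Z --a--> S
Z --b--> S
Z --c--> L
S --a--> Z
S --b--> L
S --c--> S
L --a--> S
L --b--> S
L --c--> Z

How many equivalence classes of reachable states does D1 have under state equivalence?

2

States {W} cannot be reached from the start state, so discard them.
Start with accepting vs non-accepting: {S} | {L,Z}.
The partition is now stable with 2 blocks: {S} | {L,Z}.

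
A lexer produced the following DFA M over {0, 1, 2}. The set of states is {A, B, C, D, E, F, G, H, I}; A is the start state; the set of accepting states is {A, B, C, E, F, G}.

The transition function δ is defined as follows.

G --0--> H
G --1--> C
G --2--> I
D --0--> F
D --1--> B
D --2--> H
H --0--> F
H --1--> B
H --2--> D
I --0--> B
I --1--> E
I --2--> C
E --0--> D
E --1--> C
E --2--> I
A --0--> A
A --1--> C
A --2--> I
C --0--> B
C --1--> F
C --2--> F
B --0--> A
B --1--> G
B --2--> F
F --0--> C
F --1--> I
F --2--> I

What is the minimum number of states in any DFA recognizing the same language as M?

Every state is reachable, so we keep all 9.
Initial partition by acceptance: {A,B,C,E,F,G} | {D,H,I}.
Split {A,B,C,E,F,G} by δ(·,0) → {A,B,C,F} and {E,G}.
On input 1, block {A,B,C,F} splits into {A,C} and {B} and {F}.
On input 0, block {A,C} splits into {A} and {C}.
Refine {D,H,I} on symbol 0: members go to different blocks, giving {D,H} and {I}.
Stable partition: {A} | {D,H} | {E,G} | {B} | {F} | {C} | {I} — 7 equivalence classes.

7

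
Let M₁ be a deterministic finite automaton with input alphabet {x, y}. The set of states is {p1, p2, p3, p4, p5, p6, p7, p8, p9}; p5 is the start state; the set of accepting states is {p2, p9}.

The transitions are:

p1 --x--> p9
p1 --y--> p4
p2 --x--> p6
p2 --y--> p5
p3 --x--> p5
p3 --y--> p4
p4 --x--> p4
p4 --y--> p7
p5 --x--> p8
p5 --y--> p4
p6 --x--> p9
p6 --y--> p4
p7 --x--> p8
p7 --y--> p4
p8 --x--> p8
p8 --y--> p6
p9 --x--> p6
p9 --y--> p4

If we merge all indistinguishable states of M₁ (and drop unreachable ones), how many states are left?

Reachable states from the start: {p4,p5,p6,p7,p8,p9}. Unreachable: {p1,p2,p3} — drop them.
P0 = {p9} | {p4,p5,p6,p7,p8}.
Split {p4,p5,p6,p7,p8} by δ(·,x) → {p4,p5,p7,p8} and {p6}.
Refine {p4,p5,p7,p8} on symbol y: members go to different blocks, giving {p4,p5,p7} and {p8}.
Split {p4,p5,p7} by δ(·,x) → {p5,p7} and {p4}.
No further refinement is possible. Final partition (5 blocks): {p9} | {p5,p7} | {p6} | {p8} | {p4}.

5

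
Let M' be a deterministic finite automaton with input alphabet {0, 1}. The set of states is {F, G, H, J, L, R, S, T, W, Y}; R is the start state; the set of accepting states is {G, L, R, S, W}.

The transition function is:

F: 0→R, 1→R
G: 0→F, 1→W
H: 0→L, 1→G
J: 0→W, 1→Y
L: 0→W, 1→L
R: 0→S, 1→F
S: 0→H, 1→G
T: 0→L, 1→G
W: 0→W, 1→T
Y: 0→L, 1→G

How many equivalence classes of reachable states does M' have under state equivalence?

First remove the unreachable states {J,Y}; 8 states remain.
P0 = {G,L,R,S,W} | {F,H,T}.
Refine {G,L,R,S,W} on symbol 0: members go to different blocks, giving {L,R,W} and {G,S}.
Split {L,R,W} by δ(·,0) → {L,W} and {R}.
Refine {L,W} on symbol 1: members go to different blocks, giving {W} and {L}.
Split {F,H,T} by δ(·,0) → {H,T} and {F}.
Split {G,S} by δ(·,0) → {S} and {G}.
The partition is now stable with 7 blocks: {W} | {H,T} | {S} | {R} | {L} | {F} | {G}.

7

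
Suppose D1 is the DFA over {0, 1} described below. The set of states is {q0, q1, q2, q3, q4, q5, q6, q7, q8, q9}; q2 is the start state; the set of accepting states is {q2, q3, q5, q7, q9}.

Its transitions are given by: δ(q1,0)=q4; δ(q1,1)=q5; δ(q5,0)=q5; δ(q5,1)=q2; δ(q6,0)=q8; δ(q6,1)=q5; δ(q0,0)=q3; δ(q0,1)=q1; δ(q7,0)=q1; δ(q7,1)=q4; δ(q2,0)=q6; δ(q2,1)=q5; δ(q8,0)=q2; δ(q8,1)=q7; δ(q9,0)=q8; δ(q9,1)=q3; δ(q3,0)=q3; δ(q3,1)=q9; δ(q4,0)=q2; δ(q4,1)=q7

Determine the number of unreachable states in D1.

3

Starting at q2 and following transitions, the reachable set is {q1, q2, q4, q5, q6, q7, q8}. That leaves q0, q3, q9 unreachable — 3 in total.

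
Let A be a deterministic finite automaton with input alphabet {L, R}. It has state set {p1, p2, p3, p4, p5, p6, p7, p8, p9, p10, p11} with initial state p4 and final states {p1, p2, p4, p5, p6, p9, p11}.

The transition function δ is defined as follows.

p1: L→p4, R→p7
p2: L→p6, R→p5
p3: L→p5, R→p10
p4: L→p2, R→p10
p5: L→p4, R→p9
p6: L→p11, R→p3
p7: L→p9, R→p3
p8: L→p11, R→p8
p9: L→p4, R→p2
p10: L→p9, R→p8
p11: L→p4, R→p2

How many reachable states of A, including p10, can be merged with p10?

3

First remove the unreachable states {p1,p7}; 9 states remain.
Start with accepting vs non-accepting: {p2,p4,p5,p6,p9,p11} | {p3,p8,p10}.
On input R, block {p2,p4,p5,p6,p9,p11} splits into {p2,p5,p9,p11} and {p4,p6}.
No further refinement is possible. Final partition (3 blocks): {p2,p5,p9,p11} | {p3,p8,p10} | {p4,p6}.
State p10 belongs to the block {p3,p8,p10}, which has 3 states.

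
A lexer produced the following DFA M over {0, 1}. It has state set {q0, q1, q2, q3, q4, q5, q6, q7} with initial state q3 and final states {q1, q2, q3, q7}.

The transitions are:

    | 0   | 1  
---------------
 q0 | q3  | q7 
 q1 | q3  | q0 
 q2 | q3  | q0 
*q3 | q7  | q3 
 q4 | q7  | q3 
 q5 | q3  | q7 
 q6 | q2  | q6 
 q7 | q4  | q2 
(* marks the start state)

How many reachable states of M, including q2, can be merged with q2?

First remove the unreachable states {q1,q5,q6}; 5 states remain.
Start with accepting vs non-accepting: {q2,q3,q7} | {q0,q4}.
Split {q2,q3,q7} by δ(·,0) → {q2,q3} and {q7}.
On input 0, block {q2,q3} splits into {q2} and {q3}.
Split {q0,q4} by δ(·,0) → {q0} and {q4}.
The partition is now stable with 5 blocks: {q2} | {q0} | {q7} | {q3} | {q4}.
State q2 belongs to the block {q2}, which has 1 states.

1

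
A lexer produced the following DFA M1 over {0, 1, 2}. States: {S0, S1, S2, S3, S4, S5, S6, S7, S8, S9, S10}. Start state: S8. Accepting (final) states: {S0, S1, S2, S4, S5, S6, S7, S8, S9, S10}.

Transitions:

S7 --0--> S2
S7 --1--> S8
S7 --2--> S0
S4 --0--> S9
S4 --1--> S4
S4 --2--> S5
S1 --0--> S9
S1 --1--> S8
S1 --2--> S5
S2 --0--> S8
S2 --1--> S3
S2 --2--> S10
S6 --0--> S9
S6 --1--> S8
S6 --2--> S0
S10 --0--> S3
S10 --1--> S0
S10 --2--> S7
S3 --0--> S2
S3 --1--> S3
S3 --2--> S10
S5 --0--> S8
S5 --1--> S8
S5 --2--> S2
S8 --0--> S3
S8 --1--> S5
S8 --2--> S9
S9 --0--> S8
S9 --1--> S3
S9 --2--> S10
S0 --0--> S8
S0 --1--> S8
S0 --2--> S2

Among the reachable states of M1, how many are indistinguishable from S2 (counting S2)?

2

First remove the unreachable states {S1,S4,S6}; 8 states remain.
Start with accepting vs non-accepting: {S0,S2,S5,S7,S8,S9,S10} | {S3}.
On input 0, block {S0,S2,S5,S7,S8,S9,S10} splits into {S0,S2,S5,S7,S9} and {S8,S10}.
Split {S0,S2,S5,S7,S9} by δ(·,0) → {S0,S2,S5,S9} and {S7}.
Split {S0,S2,S5,S9} by δ(·,1) → {S0,S5} and {S2,S9}.
On input 2, block {S8,S10} splits into {S8} and {S10}.
The partition is now stable with 6 blocks: {S0,S5} | {S3} | {S8} | {S7} | {S2,S9} | {S10}.
The equivalence class containing S2 is {S2,S9}, of size 2.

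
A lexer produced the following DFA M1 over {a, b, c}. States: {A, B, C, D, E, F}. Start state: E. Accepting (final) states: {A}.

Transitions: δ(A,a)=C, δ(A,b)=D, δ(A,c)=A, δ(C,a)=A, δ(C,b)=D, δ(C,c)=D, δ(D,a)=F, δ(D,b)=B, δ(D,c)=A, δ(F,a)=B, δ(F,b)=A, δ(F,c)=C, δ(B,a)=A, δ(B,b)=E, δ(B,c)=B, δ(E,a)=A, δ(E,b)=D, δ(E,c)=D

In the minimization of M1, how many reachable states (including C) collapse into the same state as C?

P0 = {A} | {B,C,D,E,F}.
Split {B,C,D,E,F} by δ(·,a) → {B,C,E} and {D,F}.
Refine {B,C,E} on symbol b: members go to different blocks, giving {C,E} and {B}.
On input a, block {D,F} splits into {D} and {F}.
No further refinement is possible. Final partition (5 blocks): {A} | {C,E} | {D} | {B} | {F}.
State C belongs to the block {C,E}, which has 2 states.

2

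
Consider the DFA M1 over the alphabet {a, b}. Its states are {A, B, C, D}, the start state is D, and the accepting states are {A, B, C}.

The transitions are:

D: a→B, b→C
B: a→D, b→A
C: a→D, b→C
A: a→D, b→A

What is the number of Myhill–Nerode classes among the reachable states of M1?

All states are reachable from the start state.
P0 = {A,B,C} | {D}.
No further refinement is possible. Final partition (2 blocks): {A,B,C} | {D}.

2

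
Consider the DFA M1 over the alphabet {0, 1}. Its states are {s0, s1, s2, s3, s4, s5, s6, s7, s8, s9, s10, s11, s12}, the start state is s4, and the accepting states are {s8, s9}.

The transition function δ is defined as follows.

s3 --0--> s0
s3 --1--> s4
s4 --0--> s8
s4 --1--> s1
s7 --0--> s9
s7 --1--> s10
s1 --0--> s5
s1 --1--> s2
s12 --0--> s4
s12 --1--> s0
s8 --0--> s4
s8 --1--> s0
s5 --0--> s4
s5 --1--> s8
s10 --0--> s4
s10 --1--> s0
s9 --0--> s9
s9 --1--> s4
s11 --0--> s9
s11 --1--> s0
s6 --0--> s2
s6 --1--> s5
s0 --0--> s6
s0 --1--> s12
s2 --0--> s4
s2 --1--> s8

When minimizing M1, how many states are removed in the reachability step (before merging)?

BFS from s4 reaches {s0, s1, s2, s4, s5, s6, s8, s12}; the 5 state(s) s3, s7, s9, s10, s11 are never visited.

5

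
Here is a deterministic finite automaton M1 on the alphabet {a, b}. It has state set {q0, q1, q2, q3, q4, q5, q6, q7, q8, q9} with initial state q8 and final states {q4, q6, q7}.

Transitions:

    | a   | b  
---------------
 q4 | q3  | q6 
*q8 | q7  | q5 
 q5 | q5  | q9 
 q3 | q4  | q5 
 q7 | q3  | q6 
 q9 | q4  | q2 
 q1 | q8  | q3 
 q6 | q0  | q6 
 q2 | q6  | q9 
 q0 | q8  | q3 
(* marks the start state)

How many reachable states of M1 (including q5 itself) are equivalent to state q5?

1

First remove the unreachable states {q1}; 9 states remain.
P0 = {q4,q6,q7} | {q0,q2,q3,q5,q8,q9}.
On input a, block {q0,q2,q3,q5,q8,q9} splits into {q2,q3,q8,q9} and {q0,q5}.
Split {q4,q6,q7} by δ(·,a) → {q4,q7} and {q6}.
Split {q2,q3,q8,q9} by δ(·,a) → {q3,q8,q9} and {q2}.
Refine {q3,q8,q9} on symbol b: members go to different blocks, giving {q3,q8} and {q9}.
On input a, block {q0,q5} splits into {q0} and {q5}.
Stable partition: {q4,q7} | {q3,q8} | {q0} | {q6} | {q2} | {q9} | {q5} — 7 equivalence classes.
The equivalence class containing q5 is {q5}, of size 1.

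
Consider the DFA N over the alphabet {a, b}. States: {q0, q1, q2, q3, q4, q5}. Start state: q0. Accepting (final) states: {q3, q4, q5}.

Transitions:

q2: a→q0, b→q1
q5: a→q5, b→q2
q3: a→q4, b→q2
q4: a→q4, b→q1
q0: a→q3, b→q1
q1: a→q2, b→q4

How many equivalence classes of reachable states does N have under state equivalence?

Reachable states from the start: {q0,q1,q2,q3,q4}. Unreachable: {q5} — drop them.
Initial partition by acceptance: {q3,q4} | {q0,q1,q2}.
Refine {q0,q1,q2} on symbol a: members go to different blocks, giving {q1,q2} and {q0}.
On input a, block {q1,q2} splits into {q1} and {q2}.
On input b, block {q3,q4} splits into {q3} and {q4}.
No further refinement is possible. Final partition (5 blocks): {q3} | {q1} | {q0} | {q2} | {q4}.

5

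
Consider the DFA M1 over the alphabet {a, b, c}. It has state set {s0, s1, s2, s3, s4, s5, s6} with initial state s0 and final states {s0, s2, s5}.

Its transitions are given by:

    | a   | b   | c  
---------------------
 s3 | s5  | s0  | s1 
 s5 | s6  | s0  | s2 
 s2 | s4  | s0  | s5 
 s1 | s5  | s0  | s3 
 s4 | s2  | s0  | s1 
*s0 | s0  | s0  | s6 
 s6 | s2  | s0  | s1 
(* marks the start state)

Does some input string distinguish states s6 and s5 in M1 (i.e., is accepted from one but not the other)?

Every state is reachable, so we keep all 7.
Initial partition by acceptance: {s0,s2,s5} | {s1,s3,s4,s6}.
Split {s0,s2,s5} by δ(·,a) → {s2,s5} and {s0}.
The partition is now stable with 3 blocks: {s2,s5} | {s1,s3,s4,s6} | {s0}.
s6 and s5 end up in different blocks, so they are distinguishable. For instance, the string 'ε' is accepted from only s5.

Yes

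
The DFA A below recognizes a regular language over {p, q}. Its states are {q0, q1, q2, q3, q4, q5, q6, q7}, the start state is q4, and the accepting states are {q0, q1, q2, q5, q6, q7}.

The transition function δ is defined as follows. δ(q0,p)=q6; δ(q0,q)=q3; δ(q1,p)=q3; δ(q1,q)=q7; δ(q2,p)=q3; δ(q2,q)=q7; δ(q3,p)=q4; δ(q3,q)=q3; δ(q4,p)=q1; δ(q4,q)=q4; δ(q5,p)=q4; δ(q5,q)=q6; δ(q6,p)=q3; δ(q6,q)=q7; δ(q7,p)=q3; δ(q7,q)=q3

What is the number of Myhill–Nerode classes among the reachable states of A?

4

First remove the unreachable states {q0,q2,q5,q6}; 4 states remain.
Start with accepting vs non-accepting: {q1,q7} | {q3,q4}.
Refine {q1,q7} on symbol q: members go to different blocks, giving {q1} and {q7}.
On input p, block {q3,q4} splits into {q3} and {q4}.
Stable partition: {q1} | {q3} | {q7} | {q4} — 4 equivalence classes.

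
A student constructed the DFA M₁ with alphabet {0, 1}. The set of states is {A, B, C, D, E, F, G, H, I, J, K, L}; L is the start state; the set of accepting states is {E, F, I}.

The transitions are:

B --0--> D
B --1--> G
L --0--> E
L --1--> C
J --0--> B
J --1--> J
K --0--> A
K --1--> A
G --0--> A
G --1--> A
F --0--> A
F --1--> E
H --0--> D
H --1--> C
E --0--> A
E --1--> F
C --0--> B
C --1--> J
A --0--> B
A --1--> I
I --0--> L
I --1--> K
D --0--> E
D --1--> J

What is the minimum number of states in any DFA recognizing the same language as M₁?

7

Reachable states from the start: {A,B,C,D,E,F,G,I,J,K,L}. Unreachable: {H} — drop them.
Initial partition by acceptance: {E,F,I} | {A,B,C,D,G,J,K,L}.
Split {E,F,I} by δ(·,1) → {E,F} and {I}.
Split {A,B,C,D,G,J,K,L} by δ(·,0) → {A,B,C,G,J,K} and {D,L}.
Refine {A,B,C,G,J,K} on symbol 0: members go to different blocks, giving {A,C,G,J,K} and {B}.
Split {A,C,G,J,K} by δ(·,0) → {A,C,J} and {G,K}.
Refine {A,C,J} on symbol 1: members go to different blocks, giving {C,J} and {A}.
The partition is now stable with 7 blocks: {E,F} | {C,J} | {I} | {D,L} | {B} | {G,K} | {A}.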